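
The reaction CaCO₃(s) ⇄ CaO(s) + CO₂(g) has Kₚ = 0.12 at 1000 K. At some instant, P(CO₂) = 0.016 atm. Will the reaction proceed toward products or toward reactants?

(CaCO₃, CaO are pure solids — omitted from Qₚ.)
Qₚ = P(CO₂) = 0.016
Qₚ = 0.016 < Kₚ = 0.12, so the forward reaction proceeds.

to the right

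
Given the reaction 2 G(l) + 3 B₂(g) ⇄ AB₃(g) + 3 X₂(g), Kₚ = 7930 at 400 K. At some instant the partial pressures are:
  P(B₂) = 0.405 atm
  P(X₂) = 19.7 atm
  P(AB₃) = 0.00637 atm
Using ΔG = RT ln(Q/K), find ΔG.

ΔG = -7.92 kJ/mol

(G is a pure liquid — omitted from Qₚ.)
Qₚ = P(AB₃)·P(X₂)³ / P(B₂)³ = (0.00637)·(19.7)³ / (0.405)³ = 733
ΔG = RT ln(Qₚ/Kₚ) = (8.314 J mol⁻¹ K⁻¹)(400 K) × ln(733/7930)
   = (3.326 kJ/mol)(-2.381) = -7.92 kJ/mol
ΔG < 0, so the forward reaction is spontaneous (proceeds forward).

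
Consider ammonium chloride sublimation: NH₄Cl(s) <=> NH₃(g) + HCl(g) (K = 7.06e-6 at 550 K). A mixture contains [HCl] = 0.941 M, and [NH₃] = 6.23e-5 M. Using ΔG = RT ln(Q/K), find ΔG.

(NH₄Cl is a pure solid — omitted from Q.)
Q = [NH₃]·[HCl] = (6.23e-5)·(0.941) = 5.86e-5
ΔG = RT ln(Q/K) = (8.314 J mol⁻¹ K⁻¹)(550 K) × ln(5.86e-5/7.06e-6)
   = (4.573 kJ/mol)(2.116) = 9.68 kJ/mol
ΔG > 0, so the forward reaction is non-spontaneous (proceeds in reverse).

ΔG = 9.68 kJ/mol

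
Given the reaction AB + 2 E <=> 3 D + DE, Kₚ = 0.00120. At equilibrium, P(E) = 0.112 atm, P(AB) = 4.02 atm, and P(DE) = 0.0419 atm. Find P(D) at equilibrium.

P(D) = 0.113 atm

At equilibrium, Kₚ = P(D)³·P(DE) / (P(AB)·P(E)²) = 0.00120.
(P(D))³·(0.0419) / ((4.02)·(0.112)²) = 0.00120
P(D)³ = 0.00144 ⇒ P(D) = 0.113 atm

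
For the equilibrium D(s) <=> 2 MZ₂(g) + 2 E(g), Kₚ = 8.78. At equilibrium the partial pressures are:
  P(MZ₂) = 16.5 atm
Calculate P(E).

P(E) = 0.180 atm

(D is a pure solid — omitted from Kₚ.)
At equilibrium, Kₚ = P(MZ₂)²·P(E)² = 8.78.
(16.5)²·(P(E))² = 8.78
P(E)² = 0.0322 ⇒ P(E) = 0.180 atm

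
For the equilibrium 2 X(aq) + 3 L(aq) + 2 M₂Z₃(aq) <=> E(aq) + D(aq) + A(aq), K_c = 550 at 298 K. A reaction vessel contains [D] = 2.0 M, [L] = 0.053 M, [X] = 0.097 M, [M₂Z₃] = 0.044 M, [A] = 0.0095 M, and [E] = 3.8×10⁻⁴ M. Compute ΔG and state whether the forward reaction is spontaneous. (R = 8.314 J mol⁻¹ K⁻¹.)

Q_c = [E]·[D]·[A] / ([X]²·[L]³·[M₂Z₃]²) = (3.8×10⁻⁴)·(2.0)·(0.0095) / ((0.097)²·(0.053)³·(0.044)²) = 2660
ΔG = RT ln(Q_c/K_c) = (8.314 J mol⁻¹ K⁻¹)(298 K) × ln(2660/550)
   = (2.478 kJ/mol)(1.576) = 3.91 kJ/mol
ΔG > 0, so the forward reaction is non-spontaneous (proceeds in reverse).

ΔG = 3.91 kJ/mol; the forward reaction is non-spontaneous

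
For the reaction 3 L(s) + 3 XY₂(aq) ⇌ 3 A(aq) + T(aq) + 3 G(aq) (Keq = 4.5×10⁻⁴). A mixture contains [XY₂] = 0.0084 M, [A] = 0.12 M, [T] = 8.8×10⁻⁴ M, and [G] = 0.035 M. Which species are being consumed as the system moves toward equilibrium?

(L is a pure solid — omitted from Q.)
Q = [A]³·[T]·[G]³ / [XY₂]³ = (0.12)³·(8.8×10⁻⁴)·(0.035)³ / (0.0084)³ = 1.1×10⁻⁴
Q = 1.1×10⁻⁴ < Keq = 4.5×10⁻⁴: net forward reaction.

L, XY₂ (reactants)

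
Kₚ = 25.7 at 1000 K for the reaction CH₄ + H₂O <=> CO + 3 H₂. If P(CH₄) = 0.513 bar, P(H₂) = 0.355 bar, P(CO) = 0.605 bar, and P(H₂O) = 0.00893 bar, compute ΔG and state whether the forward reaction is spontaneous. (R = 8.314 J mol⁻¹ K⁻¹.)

Qₚ = P(CO)·P(H₂)³ / (P(CH₄)·P(H₂O)) = (0.605)·(0.355)³ / ((0.513)·(0.00893)) = 5.91
ΔG = RT ln(Qₚ/Kₚ) = (8.314 J mol⁻¹ K⁻¹)(1000 K) × ln(5.91/25.7)
   = (8.314 kJ/mol)(-1.470) = -12.2 kJ/mol
ΔG < 0, so the forward reaction is spontaneous (proceeds forward).

ΔG = -12.2 kJ/mol; the forward reaction is spontaneous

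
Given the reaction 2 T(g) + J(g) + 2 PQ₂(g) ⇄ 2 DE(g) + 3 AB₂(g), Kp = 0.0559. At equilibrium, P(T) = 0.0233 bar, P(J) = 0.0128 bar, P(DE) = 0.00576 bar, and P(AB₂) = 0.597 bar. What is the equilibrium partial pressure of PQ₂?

P(PQ₂) = 4.26 bar

At equilibrium, Kp = P(DE)²·P(AB₂)³ / (P(T)²·P(J)·P(PQ₂)²) = 0.0559.
(0.00576)²·(0.597)³ / ((0.0233)²·(0.0128)·(P(PQ₂))²) = 0.0559
P(PQ₂)² = 18.2 ⇒ P(PQ₂) = 4.26 bar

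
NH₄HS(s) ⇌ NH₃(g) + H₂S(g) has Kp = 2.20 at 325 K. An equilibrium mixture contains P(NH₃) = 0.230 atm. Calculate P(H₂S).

(NH₄HS is a pure solid — omitted from Kp.)
At equilibrium, Kp = P(NH₃)·P(H₂S) = 2.20.
(0.230)·(P(H₂S)) = 2.20
P(H₂S) = 9.57 atm

P(H₂S) = 9.57 atm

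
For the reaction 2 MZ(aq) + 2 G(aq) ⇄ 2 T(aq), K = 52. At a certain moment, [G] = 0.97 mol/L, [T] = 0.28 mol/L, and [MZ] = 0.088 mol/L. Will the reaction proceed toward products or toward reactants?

forward (toward products)

Q = [T]² / ([MZ]²·[G]²) = (0.28)² / ((0.088)²·(0.97)²) = 11
Q = 11 < K = 52, so the forward reaction proceeds.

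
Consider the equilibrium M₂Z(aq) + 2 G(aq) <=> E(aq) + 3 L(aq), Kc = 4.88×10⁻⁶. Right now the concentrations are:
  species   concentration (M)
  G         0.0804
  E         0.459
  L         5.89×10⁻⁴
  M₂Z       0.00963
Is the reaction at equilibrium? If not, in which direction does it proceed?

Qc = [E]·[L]³ / ([M₂Z]·[G]²) = (0.459)·(5.89×10⁻⁴)³ / ((0.00963)·(0.0804)²) = 1.51×10⁻⁶
Qc = 1.51×10⁻⁶ < Kc = 4.88×10⁻⁶, so the forward reaction proceeds.

to the right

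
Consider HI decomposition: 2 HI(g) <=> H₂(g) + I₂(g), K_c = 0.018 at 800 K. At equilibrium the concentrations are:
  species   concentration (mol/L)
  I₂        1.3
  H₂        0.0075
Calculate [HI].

At equilibrium, K_c = [H₂]·[I₂] / [HI]² = 0.018.
(0.0075)·(1.3) / ([HI])² = 0.018
[HI]² = 0.542 ⇒ [HI] = 0.74 mol/L

[HI] = 0.74 mol/L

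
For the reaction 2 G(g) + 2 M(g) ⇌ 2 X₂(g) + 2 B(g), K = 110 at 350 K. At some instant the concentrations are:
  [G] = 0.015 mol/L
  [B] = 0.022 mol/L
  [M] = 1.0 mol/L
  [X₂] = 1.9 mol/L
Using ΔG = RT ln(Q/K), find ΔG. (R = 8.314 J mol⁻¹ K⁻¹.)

ΔG = -7.71 kJ/mol

Q = [X₂]²·[B]² / ([G]²·[M]²) = (1.9)²·(0.022)² / ((0.015)²·(1.0)²) = 7.77
ΔG = RT ln(Q/K) = (8.314 J mol⁻¹ K⁻¹)(350 K) × ln(7.77/110)
   = (2.910 kJ/mol)(-2.650) = -7.71 kJ/mol
ΔG < 0, so the forward reaction is spontaneous (proceeds forward).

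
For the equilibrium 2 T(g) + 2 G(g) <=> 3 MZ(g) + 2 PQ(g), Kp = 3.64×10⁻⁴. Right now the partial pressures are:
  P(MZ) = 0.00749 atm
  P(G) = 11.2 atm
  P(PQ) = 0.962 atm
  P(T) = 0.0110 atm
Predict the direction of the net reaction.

to the right

Qp = P(MZ)³·P(PQ)² / (P(T)²·P(G)²) = (0.00749)³·(0.962)² / ((0.0110)²·(11.2)²) = 2.56×10⁻⁵
Qp = 2.56×10⁻⁵ < Kp = 3.64×10⁻⁴, so the forward reaction proceeds.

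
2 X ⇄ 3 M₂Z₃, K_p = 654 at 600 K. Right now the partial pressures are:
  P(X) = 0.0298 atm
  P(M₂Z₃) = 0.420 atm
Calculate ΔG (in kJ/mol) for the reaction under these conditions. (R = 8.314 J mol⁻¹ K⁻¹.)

ΔG = -10.3 kJ/mol

Q_p = P(M₂Z₃)³ / P(X)² = (0.420)³ / (0.0298)² = 83.4
ΔG = RT ln(Q_p/K_p) = (8.314 J mol⁻¹ K⁻¹)(600 K) × ln(83.4/654)
   = (4.988 kJ/mol)(-2.059) = -10.3 kJ/mol
ΔG < 0, so the forward reaction is spontaneous (proceeds forward).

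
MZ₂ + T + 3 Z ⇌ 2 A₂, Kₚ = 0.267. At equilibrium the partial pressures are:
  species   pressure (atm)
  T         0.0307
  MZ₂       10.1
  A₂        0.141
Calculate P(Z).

P(Z) = 0.622 atm

At equilibrium, Kₚ = P(A₂)² / (P(MZ₂)·P(T)·P(Z)³) = 0.267.
(0.141)² / ((10.1)·(0.0307)·(P(Z))³) = 0.267
P(Z)³ = 0.240 ⇒ P(Z) = 0.622 atm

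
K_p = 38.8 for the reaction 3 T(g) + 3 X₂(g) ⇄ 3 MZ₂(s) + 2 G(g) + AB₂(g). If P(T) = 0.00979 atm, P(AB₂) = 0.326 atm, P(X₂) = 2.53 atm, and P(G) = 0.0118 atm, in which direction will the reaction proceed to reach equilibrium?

(MZ₂ is a pure solid — omitted from Q_p.)
Q_p = P(G)²·P(AB₂) / (P(T)³·P(X₂)³) = (0.0118)²·(0.326) / ((0.00979)³·(2.53)³) = 2.99
Q_p = 2.99 < K_p = 38.8, so the forward reaction proceeds.

in the forward direction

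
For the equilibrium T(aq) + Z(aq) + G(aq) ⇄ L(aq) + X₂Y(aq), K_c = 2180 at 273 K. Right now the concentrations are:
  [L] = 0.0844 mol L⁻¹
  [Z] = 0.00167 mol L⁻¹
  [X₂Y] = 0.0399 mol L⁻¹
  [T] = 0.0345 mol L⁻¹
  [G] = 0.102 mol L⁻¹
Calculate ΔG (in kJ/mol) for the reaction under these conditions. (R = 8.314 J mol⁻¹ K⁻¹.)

ΔG = -3.03 kJ/mol

Q_c = [L]·[X₂Y] / ([T]·[Z]·[G]) = (0.0844)·(0.0399) / ((0.0345)·(0.00167)·(0.102)) = 573
ΔG = RT ln(Q_c/K_c) = (8.314 J mol⁻¹ K⁻¹)(273 K) × ln(573/2180)
   = (2.270 kJ/mol)(-1.336) = -3.03 kJ/mol
ΔG < 0, so the forward reaction is spontaneous (proceeds forward).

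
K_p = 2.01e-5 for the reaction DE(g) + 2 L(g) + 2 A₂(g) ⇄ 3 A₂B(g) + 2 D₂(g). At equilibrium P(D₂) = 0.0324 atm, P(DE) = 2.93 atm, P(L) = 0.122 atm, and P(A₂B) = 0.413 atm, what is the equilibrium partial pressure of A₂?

At equilibrium, K_p = P(A₂B)³·P(D₂)² / (P(DE)·P(L)²·P(A₂)²) = 2.01e-5.
(0.413)³·(0.0324)² / ((2.93)·(0.122)²·(P(A₂))²) = 2.01e-5
P(A₂)² = 84.4 ⇒ P(A₂) = 9.18 atm

P(A₂) = 9.18 atm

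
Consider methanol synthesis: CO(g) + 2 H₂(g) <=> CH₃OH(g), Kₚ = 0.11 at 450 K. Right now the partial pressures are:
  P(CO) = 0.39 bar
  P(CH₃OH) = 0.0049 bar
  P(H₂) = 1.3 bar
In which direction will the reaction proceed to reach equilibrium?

forward (toward products)

Qₚ = P(CH₃OH) / (P(CO)·P(H₂)²) = (0.0049) / ((0.39)·(1.3)²) = 0.0074
Qₚ = 0.0074 < Kₚ = 0.11, so the forward reaction proceeds.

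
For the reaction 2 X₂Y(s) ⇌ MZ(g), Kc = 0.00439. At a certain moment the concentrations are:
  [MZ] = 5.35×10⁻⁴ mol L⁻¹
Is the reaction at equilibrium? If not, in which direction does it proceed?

forward (toward products)

(X₂Y is a pure solid — omitted from Qc.)
Qc = [MZ] = 5.35×10⁻⁴
Qc = 5.35×10⁻⁴ < Kc = 0.00439, so the forward reaction proceeds.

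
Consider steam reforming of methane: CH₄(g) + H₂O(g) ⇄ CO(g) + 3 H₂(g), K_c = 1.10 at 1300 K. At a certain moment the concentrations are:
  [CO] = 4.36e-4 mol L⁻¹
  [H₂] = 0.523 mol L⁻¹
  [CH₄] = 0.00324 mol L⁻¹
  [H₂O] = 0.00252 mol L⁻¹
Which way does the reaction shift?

in the reverse direction

Q_c = [CO]·[H₂]³ / ([CH₄]·[H₂O]) = (4.36e-4)·(0.523)³ / ((0.00324)·(0.00252)) = 7.64
Q_c = 7.64 > K_c = 1.10, so the reverse reaction proceeds.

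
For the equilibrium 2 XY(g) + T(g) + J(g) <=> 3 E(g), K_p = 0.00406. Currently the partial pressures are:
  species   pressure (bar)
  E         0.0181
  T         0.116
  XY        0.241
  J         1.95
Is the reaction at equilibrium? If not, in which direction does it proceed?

to the right

Q_p = P(E)³ / (P(XY)²·P(T)·P(J)) = (0.0181)³ / ((0.241)²·(0.116)·(1.95)) = 4.51×10⁻⁴
Q_p = 4.51×10⁻⁴ < K_p = 0.00406, so the forward reaction proceeds.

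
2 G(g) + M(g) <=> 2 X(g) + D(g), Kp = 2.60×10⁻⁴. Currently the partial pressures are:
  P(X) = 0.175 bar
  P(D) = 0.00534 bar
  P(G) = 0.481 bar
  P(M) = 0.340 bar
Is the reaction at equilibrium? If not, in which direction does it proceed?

Qp = P(X)²·P(D) / (P(G)²·P(M)) = (0.175)²·(0.00534) / ((0.481)²·(0.340)) = 0.00208
Qp = 0.00208 > Kp = 2.60×10⁻⁴, so the reverse reaction proceeds.

reverse (toward reactants)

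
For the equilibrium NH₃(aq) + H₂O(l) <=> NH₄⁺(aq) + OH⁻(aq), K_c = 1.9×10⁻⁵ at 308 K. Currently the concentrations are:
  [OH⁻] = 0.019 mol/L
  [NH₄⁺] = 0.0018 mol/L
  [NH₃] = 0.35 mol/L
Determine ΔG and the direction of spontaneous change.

(H₂O is a pure liquid — omitted from Q_c.)
Q_c = [NH₄⁺]·[OH⁻] / [NH₃] = (0.0018)·(0.019) / (0.35) = 9.77×10⁻⁵
ΔG = RT ln(Q_c/K_c) = (8.314 J mol⁻¹ K⁻¹)(308 K) × ln(9.77×10⁻⁵/1.9×10⁻⁵)
   = (2.561 kJ/mol)(1.637) = 4.19 kJ/mol
ΔG > 0, so the forward reaction is non-spontaneous (proceeds in reverse).

ΔG = 4.19 kJ/mol; the forward reaction is non-spontaneous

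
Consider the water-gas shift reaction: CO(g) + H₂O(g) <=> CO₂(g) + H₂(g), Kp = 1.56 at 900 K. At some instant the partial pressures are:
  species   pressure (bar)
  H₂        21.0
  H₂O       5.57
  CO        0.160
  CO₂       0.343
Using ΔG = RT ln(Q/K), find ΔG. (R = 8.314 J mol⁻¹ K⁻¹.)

Qp = P(CO₂)·P(H₂) / (P(CO)·P(H₂O)) = (0.343)·(21.0) / ((0.160)·(5.57)) = 8.08
ΔG = RT ln(Qp/Kp) = (8.314 J mol⁻¹ K⁻¹)(900 K) × ln(8.08/1.56)
   = (7.483 kJ/mol)(1.645) = 12.3 kJ/mol
ΔG > 0, so the forward reaction is non-spontaneous (proceeds in reverse).

ΔG = 12.3 kJ/mol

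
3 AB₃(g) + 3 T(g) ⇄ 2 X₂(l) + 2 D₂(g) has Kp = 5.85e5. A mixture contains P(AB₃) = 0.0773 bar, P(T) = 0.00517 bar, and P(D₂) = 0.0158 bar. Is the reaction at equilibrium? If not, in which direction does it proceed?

to the left

(X₂ is a pure liquid — omitted from Qp.)
Qp = P(D₂)² / (P(AB₃)³·P(T)³) = (0.0158)² / ((0.0773)³·(0.00517)³) = 3.91e6
Qp = 3.91e6 > Kp = 5.85e5, so the reverse reaction proceeds.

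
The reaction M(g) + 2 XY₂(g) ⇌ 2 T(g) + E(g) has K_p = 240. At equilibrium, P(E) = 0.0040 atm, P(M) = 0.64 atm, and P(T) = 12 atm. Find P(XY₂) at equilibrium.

P(XY₂) = 0.061 atm

At equilibrium, K_p = P(T)²·P(E) / (P(M)·P(XY₂)²) = 240.
(12)²·(0.0040) / ((0.64)·(P(XY₂))²) = 240
P(XY₂)² = 0.00375 ⇒ P(XY₂) = 0.061 atm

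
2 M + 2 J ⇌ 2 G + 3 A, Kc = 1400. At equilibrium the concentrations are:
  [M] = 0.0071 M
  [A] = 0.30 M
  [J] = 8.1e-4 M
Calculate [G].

At equilibrium, Kc = [G]²·[A]³ / ([M]²·[J]²) = 1400.
([G])²·(0.30)³ / ((0.0071)²·(8.1e-4)²) = 1400
[G]² = 1.71e-6 ⇒ [G] = 0.0013 M

[G] = 0.0013 M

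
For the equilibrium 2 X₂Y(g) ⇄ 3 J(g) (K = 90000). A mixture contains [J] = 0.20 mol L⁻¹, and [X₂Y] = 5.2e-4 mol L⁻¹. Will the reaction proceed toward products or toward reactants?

Q = [J]³ / [X₂Y]² = (0.20)³ / (5.2e-4)² = 30000
Q = 30000 < K = 90000, so the forward reaction proceeds.

forward (toward products)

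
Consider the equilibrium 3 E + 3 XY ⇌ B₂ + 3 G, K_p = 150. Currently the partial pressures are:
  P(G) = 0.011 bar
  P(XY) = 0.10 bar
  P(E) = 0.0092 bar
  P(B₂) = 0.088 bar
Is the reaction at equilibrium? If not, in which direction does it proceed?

neither direction; the system is at equilibrium

Q_p = P(B₂)·P(G)³ / (P(E)³·P(XY)³) = (0.088)·(0.011)³ / ((0.0092)³·(0.10)³) = 150
Q_p = 150 = K_p, so the system is already at equilibrium.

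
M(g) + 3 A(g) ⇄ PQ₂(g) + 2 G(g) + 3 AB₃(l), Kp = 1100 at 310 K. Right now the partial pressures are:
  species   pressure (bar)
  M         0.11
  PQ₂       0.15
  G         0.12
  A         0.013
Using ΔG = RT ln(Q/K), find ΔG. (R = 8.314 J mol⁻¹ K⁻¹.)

ΔG = 5.40 kJ/mol

(AB₃ is a pure liquid — omitted from Qp.)
Qp = P(PQ₂)·P(G)² / (P(M)·P(A)³) = (0.15)·(0.12)² / ((0.11)·(0.013)³) = 8940
ΔG = RT ln(Qp/Kp) = (8.314 J mol⁻¹ K⁻¹)(310 K) × ln(8940/1100)
   = (2.577 kJ/mol)(2.095) = 5.40 kJ/mol
ΔG > 0, so the forward reaction is non-spontaneous (proceeds in reverse).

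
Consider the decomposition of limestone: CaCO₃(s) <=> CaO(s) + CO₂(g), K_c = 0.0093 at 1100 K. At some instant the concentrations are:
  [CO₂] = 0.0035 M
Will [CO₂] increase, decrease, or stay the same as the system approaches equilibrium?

increase

(CaCO₃, CaO are pure solids — omitted from Q_c.)
Q_c = [CO₂] = 0.0035
Q_c = 0.0035 < K_c = 0.0093: net forward reaction.
CO₂ is a product, so it increases.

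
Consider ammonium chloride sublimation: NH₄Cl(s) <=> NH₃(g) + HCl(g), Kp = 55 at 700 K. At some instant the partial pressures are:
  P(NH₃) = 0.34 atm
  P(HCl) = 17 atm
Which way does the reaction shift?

toward products

(NH₄Cl is a pure solid — omitted from Qp.)
Qp = P(NH₃)·P(HCl) = (0.34)·(17) = 5.8
Qp = 5.8 < Kp = 55, so the forward reaction proceeds.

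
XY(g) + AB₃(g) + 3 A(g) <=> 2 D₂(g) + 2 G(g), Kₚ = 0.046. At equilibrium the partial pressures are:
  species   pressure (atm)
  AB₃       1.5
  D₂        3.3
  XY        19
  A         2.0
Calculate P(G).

P(G) = 0.98 atm

At equilibrium, Kₚ = P(D₂)²·P(G)² / (P(XY)·P(AB₃)·P(A)³) = 0.046.
(3.3)²·(P(G))² / ((19)·(1.5)·(2.0)³) = 0.046
P(G)² = 0.963 ⇒ P(G) = 0.98 atm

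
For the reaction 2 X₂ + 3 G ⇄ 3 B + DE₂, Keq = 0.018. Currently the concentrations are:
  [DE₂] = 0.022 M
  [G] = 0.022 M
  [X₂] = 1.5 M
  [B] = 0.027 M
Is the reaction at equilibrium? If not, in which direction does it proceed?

Q = [B]³·[DE₂] / ([X₂]²·[G]³) = (0.027)³·(0.022) / ((1.5)²·(0.022)³) = 0.018
Q = 0.018 = Keq, so the system is already at equilibrium.

no net change (already at equilibrium)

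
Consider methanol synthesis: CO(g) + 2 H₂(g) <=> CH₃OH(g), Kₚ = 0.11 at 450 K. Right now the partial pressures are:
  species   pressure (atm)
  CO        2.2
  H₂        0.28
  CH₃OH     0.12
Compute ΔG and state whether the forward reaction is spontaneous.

ΔG = 6.90 kJ/mol; the forward reaction is non-spontaneous

Qₚ = P(CH₃OH) / (P(CO)·P(H₂)²) = (0.12) / ((2.2)·(0.28)²) = 0.696
ΔG = RT ln(Qₚ/Kₚ) = (8.314 J mol⁻¹ K⁻¹)(450 K) × ln(0.696/0.11)
   = (3.741 kJ/mol)(1.845) = 6.90 kJ/mol
ΔG > 0, so the forward reaction is non-spontaneous (proceeds in reverse).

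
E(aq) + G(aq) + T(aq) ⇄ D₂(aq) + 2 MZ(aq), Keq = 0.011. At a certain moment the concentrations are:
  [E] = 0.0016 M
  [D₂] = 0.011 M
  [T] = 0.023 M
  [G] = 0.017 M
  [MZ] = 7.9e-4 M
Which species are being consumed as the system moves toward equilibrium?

Q = [D₂]·[MZ]² / ([E]·[G]·[T]) = (0.011)·(7.9e-4)² / ((0.0016)·(0.017)·(0.023)) = 0.011
Q = 0.011 = Keq; the system is at equilibrium.

none (at equilibrium)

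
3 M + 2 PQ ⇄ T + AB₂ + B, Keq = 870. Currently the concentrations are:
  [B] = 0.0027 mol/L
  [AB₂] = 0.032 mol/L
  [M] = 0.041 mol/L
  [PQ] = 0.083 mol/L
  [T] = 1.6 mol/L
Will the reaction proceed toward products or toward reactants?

Q = [T]·[AB₂]·[B] / ([M]³·[PQ]²) = (1.6)·(0.032)·(0.0027) / ((0.041)³·(0.083)²) = 290
Q = 290 < Keq = 870, so the forward reaction proceeds.

forward (toward products)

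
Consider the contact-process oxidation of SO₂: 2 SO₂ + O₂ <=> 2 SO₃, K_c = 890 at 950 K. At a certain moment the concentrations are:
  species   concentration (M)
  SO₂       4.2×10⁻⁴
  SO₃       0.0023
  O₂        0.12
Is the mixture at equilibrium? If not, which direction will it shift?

Q_c = [SO₃]² / ([SO₂]²·[O₂]) = (0.0023)² / ((4.2×10⁻⁴)²·(0.12)) = 250
Q_c = 250 < K_c = 890: net forward reaction.

no; Q < K, reaction proceeds forward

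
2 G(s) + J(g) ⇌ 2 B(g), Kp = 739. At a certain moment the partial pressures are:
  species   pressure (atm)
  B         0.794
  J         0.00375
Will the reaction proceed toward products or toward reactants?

in the forward direction

(G is a pure solid — omitted from Qp.)
Qp = P(B)² / P(J) = (0.794)² / (0.00375) = 168
Qp = 168 < Kp = 739, so the forward reaction proceeds.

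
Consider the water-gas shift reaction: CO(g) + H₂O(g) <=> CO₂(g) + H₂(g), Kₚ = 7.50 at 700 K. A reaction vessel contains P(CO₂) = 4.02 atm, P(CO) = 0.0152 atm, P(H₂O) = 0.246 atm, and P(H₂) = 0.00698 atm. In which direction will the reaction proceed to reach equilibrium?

neither direction; the system is at equilibrium

Qₚ = P(CO₂)·P(H₂) / (P(CO)·P(H₂O)) = (4.02)·(0.00698) / ((0.0152)·(0.246)) = 7.50
Qₚ = 7.50 = Kₚ, so the system is already at equilibrium.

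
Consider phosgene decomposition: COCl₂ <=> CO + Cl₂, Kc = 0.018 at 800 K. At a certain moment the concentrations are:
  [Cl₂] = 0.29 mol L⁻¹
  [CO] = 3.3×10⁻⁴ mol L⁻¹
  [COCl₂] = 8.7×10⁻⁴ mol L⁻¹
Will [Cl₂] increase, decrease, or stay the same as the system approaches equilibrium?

decrease

Qc = [CO]·[Cl₂] / [COCl₂] = (3.3×10⁻⁴)·(0.29) / (8.7×10⁻⁴) = 0.11
Qc = 0.11 > Kc = 0.018: net reverse reaction.
Cl₂ is a product, so it decreases.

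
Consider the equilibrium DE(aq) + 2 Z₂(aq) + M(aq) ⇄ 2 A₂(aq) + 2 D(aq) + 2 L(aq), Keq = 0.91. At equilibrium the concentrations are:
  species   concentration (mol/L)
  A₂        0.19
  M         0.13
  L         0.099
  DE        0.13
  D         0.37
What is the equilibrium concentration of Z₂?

At equilibrium, Keq = [A₂]²·[D]²·[L]² / ([DE]·[Z₂]²·[M]) = 0.91.
(0.19)²·(0.37)²·(0.099)² / ((0.13)·([Z₂])²·(0.13)) = 0.91
[Z₂]² = 0.00315 ⇒ [Z₂] = 0.056 mol/L

[Z₂] = 0.056 mol/L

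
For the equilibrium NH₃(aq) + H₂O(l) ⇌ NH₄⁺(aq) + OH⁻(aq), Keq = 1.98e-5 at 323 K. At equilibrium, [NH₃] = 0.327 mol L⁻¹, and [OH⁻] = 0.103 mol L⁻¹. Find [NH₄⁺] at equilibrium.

(H₂O is a pure liquid — omitted from Keq.)
At equilibrium, Keq = [NH₄⁺]·[OH⁻] / [NH₃] = 1.98e-5.
([NH₄⁺])·(0.103) / (0.327) = 1.98e-5
[NH₄⁺] = 6.29e-5 mol L⁻¹

[NH₄⁺] = 6.29e-5 mol L⁻¹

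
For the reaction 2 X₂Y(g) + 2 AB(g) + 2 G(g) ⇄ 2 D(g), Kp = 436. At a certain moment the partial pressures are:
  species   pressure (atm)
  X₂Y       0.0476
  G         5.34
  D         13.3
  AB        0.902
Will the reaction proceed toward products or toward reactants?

reverse (toward reactants)

Qp = P(D)² / (P(X₂Y)²·P(AB)²·P(G)²) = (13.3)² / ((0.0476)²·(0.902)²·(5.34)²) = 3370
Qp = 3370 > Kp = 436, so the reverse reaction proceeds.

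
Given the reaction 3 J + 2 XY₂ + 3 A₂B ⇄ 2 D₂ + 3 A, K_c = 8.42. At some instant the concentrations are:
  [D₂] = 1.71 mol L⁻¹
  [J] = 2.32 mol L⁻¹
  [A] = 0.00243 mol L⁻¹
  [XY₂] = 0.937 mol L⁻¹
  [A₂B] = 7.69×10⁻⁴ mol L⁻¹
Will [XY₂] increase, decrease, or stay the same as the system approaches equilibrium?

stay the same

Q_c = [D₂]²·[A]³ / ([J]³·[XY₂]²·[A₂B]³) = (1.71)²·(0.00243)³ / ((2.32)³·(0.937)²·(7.69×10⁻⁴)³) = 8.42
Q_c = 8.42 = K_c; the system is at equilibrium.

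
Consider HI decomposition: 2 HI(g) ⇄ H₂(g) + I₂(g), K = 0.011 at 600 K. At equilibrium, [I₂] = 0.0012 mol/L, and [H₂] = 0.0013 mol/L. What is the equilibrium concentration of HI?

[HI] = 0.012 mol/L

At equilibrium, K = [H₂]·[I₂] / [HI]² = 0.011.
(0.0013)·(0.0012) / ([HI])² = 0.011
[HI]² = 1.42×10⁻⁴ ⇒ [HI] = 0.012 mol/L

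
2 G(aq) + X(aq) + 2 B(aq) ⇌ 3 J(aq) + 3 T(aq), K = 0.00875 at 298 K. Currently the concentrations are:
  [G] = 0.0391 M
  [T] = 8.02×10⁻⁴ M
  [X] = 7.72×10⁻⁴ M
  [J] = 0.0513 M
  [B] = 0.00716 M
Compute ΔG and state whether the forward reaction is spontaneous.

ΔG = -5.03 kJ/mol; the forward reaction is spontaneous

Q = [J]³·[T]³ / ([G]²·[X]·[B]²) = (0.0513)³·(8.02×10⁻⁴)³ / ((0.0391)²·(7.72×10⁻⁴)·(0.00716)²) = 0.00115
ΔG = RT ln(Q/K) = (8.314 J mol⁻¹ K⁻¹)(298 K) × ln(0.00115/0.00875)
   = (2.478 kJ/mol)(-2.029) = -5.03 kJ/mol
ΔG < 0, so the forward reaction is spontaneous (proceeds forward).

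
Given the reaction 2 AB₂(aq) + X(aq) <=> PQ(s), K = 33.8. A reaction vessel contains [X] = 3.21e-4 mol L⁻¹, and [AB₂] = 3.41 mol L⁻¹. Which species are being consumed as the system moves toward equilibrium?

PQ (products)

(PQ is a pure solid — omitted from Q.)
Q = 1 / ([AB₂]²·[X]) = 1 / ((3.41)²·(3.21e-4)) = 268
Q = 268 > K = 33.8: net reverse reaction.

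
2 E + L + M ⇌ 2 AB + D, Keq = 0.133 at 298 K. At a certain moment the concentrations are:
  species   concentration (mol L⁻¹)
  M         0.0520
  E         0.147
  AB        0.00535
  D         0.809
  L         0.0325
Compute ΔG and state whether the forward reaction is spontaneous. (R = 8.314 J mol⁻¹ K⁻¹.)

ΔG = 3.87 kJ/mol; the forward reaction is non-spontaneous

Q = [AB]²·[D] / ([E]²·[L]·[M]) = (0.00535)²·(0.809) / ((0.147)²·(0.0325)·(0.0520)) = 0.634
ΔG = RT ln(Q/Keq) = (8.314 J mol⁻¹ K⁻¹)(298 K) × ln(0.634/0.133)
   = (2.478 kJ/mol)(1.562) = 3.87 kJ/mol
ΔG > 0, so the forward reaction is non-spontaneous (proceeds in reverse).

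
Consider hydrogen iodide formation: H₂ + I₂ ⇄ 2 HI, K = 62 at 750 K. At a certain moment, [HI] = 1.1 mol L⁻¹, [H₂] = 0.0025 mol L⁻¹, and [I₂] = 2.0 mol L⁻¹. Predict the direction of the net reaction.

Q = [HI]² / ([H₂]·[I₂]) = (1.1)² / ((0.0025)·(2.0)) = 240
Q = 240 > K = 62, so the reverse reaction proceeds.

reverse (toward reactants)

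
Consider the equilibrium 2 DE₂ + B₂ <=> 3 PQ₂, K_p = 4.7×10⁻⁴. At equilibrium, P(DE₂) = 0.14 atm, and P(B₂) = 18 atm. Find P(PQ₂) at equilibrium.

P(PQ₂) = 0.055 atm

At equilibrium, K_p = P(PQ₂)³ / (P(DE₂)²·P(B₂)) = 4.7×10⁻⁴.
(P(PQ₂))³ / ((0.14)²·(18)) = 4.7×10⁻⁴
P(PQ₂)³ = 1.66×10⁻⁴ ⇒ P(PQ₂) = 0.055 atm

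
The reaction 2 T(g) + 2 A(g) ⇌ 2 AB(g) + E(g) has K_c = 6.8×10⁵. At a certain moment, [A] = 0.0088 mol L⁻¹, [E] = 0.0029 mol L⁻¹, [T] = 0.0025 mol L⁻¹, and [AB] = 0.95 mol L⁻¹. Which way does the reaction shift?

reverse (toward reactants)

Q_c = [AB]²·[E] / ([T]²·[A]²) = (0.95)²·(0.0029) / ((0.0025)²·(0.0088)²) = 5.4×10⁶
Q_c = 5.4×10⁶ > K_c = 6.8×10⁵, so the reverse reaction proceeds.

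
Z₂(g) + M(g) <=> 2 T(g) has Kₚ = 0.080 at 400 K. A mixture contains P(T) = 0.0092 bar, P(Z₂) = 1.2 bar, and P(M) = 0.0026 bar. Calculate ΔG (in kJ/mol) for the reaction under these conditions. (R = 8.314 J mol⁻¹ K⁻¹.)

Qₚ = P(T)² / (P(Z₂)·P(M)) = (0.0092)² / ((1.2)·(0.0026)) = 0.0271
ΔG = RT ln(Qₚ/Kₚ) = (8.314 J mol⁻¹ K⁻¹)(400 K) × ln(0.0271/0.080)
   = (3.326 kJ/mol)(-1.082) = -3.60 kJ/mol
ΔG < 0, so the forward reaction is spontaneous (proceeds forward).

ΔG = -3.60 kJ/mol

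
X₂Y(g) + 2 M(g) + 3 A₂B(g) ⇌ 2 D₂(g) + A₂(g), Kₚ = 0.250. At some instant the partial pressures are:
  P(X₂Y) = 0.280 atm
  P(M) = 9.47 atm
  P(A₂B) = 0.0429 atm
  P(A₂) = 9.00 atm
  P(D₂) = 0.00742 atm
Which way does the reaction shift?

Qₚ = P(D₂)²·P(A₂) / (P(X₂Y)·P(M)²·P(A₂B)³) = (0.00742)²·(9.00) / ((0.280)·(9.47)²·(0.0429)³) = 0.250
Qₚ = 0.250 = Kₚ, so the system is already at equilibrium.

neither direction; the system is at equilibrium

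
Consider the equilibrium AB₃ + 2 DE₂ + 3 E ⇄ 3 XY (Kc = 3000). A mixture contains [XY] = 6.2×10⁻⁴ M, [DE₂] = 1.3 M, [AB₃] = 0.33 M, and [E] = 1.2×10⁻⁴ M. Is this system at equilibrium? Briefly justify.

Qc = [XY]³ / ([AB₃]·[DE₂]²·[E]³) = (6.2×10⁻⁴)³ / ((0.33)·(1.3)²·(1.2×10⁻⁴)³) = 250
Qc = 250 < Kc = 3000: net forward reaction.

no; Q < K, reaction proceeds forward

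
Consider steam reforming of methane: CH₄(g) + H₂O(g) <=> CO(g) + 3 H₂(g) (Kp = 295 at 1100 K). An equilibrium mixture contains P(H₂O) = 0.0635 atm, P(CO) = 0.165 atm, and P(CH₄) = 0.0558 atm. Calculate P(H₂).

At equilibrium, Kp = P(CO)·P(H₂)³ / (P(CH₄)·P(H₂O)) = 295.
(0.165)·(P(H₂))³ / ((0.0558)·(0.0635)) = 295
P(H₂)³ = 6.33 ⇒ P(H₂) = 1.85 atm

P(H₂) = 1.85 atm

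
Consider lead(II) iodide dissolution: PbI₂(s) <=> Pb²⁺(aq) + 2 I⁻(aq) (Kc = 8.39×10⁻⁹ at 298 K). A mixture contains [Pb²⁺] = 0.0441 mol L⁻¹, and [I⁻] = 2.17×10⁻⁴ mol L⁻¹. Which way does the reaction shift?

forward (toward products)

(PbI₂ is a pure solid — omitted from Qc.)
Qc = [Pb²⁺]·[I⁻]² = (0.0441)·(2.17×10⁻⁴)² = 2.08×10⁻⁹
Qc = 2.08×10⁻⁹ < Kc = 8.39×10⁻⁹, so the forward reaction proceeds.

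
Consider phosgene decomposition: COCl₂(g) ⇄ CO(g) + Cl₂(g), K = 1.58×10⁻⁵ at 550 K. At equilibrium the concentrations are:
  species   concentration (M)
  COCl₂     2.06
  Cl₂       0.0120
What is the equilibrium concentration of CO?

[CO] = 0.00271 M

At equilibrium, K = [CO]·[Cl₂] / [COCl₂] = 1.58×10⁻⁵.
([CO])·(0.0120) / (2.06) = 1.58×10⁻⁵
[CO] = 0.00271 M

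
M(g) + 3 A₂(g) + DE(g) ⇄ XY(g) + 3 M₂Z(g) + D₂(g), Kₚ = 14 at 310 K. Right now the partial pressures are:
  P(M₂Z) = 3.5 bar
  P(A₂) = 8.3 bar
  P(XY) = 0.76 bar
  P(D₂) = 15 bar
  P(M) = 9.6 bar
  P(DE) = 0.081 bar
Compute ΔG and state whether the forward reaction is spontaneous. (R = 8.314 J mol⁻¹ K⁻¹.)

Qₚ = P(XY)·P(M₂Z)³·P(D₂) / (P(M)·P(A₂)³·P(DE)) = (0.76)·(3.5)³·(15) / ((9.6)·(8.3)³·(0.081)) = 1.10
ΔG = RT ln(Qₚ/Kₚ) = (8.314 J mol⁻¹ K⁻¹)(310 K) × ln(1.10/14)
   = (2.577 kJ/mol)(-2.544) = -6.56 kJ/mol
ΔG < 0, so the forward reaction is spontaneous (proceeds forward).

ΔG = -6.56 kJ/mol; the forward reaction is spontaneous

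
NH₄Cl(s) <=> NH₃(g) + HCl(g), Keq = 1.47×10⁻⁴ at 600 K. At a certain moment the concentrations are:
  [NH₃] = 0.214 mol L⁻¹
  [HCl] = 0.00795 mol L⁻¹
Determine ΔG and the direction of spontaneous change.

ΔG = 12.2 kJ/mol; the forward reaction is non-spontaneous

(NH₄Cl is a pure solid — omitted from Q.)
Q = [NH₃]·[HCl] = (0.214)·(0.00795) = 0.00170
ΔG = RT ln(Q/Keq) = (8.314 J mol⁻¹ K⁻¹)(600 K) × ln(0.00170/1.47×10⁻⁴)
   = (4.988 kJ/mol)(2.448) = 12.2 kJ/mol
ΔG > 0, so the forward reaction is non-spontaneous (proceeds in reverse).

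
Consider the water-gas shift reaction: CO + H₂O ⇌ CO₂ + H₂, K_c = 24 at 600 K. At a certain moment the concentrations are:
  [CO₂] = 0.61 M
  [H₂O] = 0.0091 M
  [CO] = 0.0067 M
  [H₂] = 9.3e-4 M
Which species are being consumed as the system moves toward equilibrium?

CO, H₂O (reactants)

Q_c = [CO₂]·[H₂] / ([CO]·[H₂O]) = (0.61)·(9.3e-4) / ((0.0067)·(0.0091)) = 9.3
Q_c = 9.3 < K_c = 24: net forward reaction.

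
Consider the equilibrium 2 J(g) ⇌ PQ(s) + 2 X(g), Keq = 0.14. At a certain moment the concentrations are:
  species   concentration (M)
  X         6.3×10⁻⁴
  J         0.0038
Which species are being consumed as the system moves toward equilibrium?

(PQ is a pure solid — omitted from Q.)
Q = [X]² / [J]² = (6.3×10⁻⁴)² / (0.0038)² = 0.027
Q = 0.027 < Keq = 0.14: net forward reaction.

J (reactants)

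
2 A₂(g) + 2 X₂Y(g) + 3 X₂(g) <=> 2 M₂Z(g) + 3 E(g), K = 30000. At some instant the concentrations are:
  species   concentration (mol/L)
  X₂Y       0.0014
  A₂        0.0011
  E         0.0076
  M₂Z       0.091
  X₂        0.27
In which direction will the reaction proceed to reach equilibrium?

in the reverse direction

Q = [M₂Z]²·[E]³ / ([A₂]²·[X₂Y]²·[X₂]³) = (0.091)²·(0.0076)³ / ((0.0011)²·(0.0014)²·(0.27)³) = 78000
Q = 78000 > K = 30000, so the reverse reaction proceeds.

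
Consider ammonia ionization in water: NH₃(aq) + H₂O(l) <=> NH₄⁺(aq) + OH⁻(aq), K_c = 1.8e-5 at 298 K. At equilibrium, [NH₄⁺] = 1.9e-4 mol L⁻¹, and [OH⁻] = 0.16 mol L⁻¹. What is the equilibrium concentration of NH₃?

[NH₃] = 1.7 mol L⁻¹

(H₂O is a pure liquid — omitted from K_c.)
At equilibrium, K_c = [NH₄⁺]·[OH⁻] / [NH₃] = 1.8e-5.
(1.9e-4)·(0.16) / ([NH₃]) = 1.8e-5
[NH₃] = 1.69 = 1.7 mol L⁻¹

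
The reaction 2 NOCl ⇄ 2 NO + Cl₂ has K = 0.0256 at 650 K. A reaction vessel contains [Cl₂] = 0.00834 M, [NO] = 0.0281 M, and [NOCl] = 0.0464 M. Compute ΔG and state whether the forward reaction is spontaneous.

ΔG = -11.5 kJ/mol; the forward reaction is spontaneous

Q = [NO]²·[Cl₂] / [NOCl]² = (0.0281)²·(0.00834) / (0.0464)² = 0.00306
ΔG = RT ln(Q/K) = (8.314 J mol⁻¹ K⁻¹)(650 K) × ln(0.00306/0.0256)
   = (5.404 kJ/mol)(-2.124) = -11.5 kJ/mol
ΔG < 0, so the forward reaction is spontaneous (proceeds forward).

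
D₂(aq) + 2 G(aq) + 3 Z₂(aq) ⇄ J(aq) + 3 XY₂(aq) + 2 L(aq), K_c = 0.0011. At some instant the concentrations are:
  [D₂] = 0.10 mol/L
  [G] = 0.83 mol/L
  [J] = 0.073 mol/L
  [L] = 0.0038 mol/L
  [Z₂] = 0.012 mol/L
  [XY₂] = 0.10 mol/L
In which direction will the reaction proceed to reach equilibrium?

Q_c = [J]·[XY₂]³·[L]² / ([D₂]·[G]²·[Z₂]³) = (0.073)·(0.10)³·(0.0038)² / ((0.10)·(0.83)²·(0.012)³) = 0.0089
Q_c = 0.0089 > K_c = 0.0011, so the reverse reaction proceeds.

reverse (toward reactants)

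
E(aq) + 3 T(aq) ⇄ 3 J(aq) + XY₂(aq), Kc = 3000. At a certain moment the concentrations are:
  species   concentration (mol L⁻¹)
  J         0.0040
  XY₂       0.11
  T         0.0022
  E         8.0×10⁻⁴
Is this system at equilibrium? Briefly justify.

no; Q < K, reaction proceeds forward

Qc = [J]³·[XY₂] / ([E]·[T]³) = (0.0040)³·(0.11) / ((8.0×10⁻⁴)·(0.0022)³) = 830
Qc = 830 < Kc = 3000: net forward reaction.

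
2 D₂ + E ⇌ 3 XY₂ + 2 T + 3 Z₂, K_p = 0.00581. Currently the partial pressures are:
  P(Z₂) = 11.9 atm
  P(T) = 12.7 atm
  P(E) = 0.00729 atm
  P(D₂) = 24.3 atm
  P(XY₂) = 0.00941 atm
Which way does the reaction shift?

Q_p = P(XY₂)³·P(T)²·P(Z₂)³ / (P(D₂)²·P(E)) = (0.00941)³·(12.7)²·(11.9)³ / ((24.3)²·(0.00729)) = 0.0526
Q_p = 0.0526 > K_p = 0.00581, so the reverse reaction proceeds.

in the reverse direction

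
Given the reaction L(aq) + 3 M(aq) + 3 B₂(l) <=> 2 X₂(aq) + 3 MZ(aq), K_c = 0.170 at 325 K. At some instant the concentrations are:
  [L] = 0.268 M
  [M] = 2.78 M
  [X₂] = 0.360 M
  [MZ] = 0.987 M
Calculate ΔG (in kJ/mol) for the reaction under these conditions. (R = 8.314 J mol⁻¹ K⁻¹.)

(B₂ is a pure liquid — omitted from Q_c.)
Q_c = [X₂]²·[MZ]³ / ([L]·[M]³) = (0.360)²·(0.987)³ / ((0.268)·(2.78)³) = 0.0216
ΔG = RT ln(Q_c/K_c) = (8.314 J mol⁻¹ K⁻¹)(325 K) × ln(0.0216/0.170)
   = (2.702 kJ/mol)(-2.063) = -5.57 kJ/mol
ΔG < 0, so the forward reaction is spontaneous (proceeds forward).

ΔG = -5.57 kJ/mol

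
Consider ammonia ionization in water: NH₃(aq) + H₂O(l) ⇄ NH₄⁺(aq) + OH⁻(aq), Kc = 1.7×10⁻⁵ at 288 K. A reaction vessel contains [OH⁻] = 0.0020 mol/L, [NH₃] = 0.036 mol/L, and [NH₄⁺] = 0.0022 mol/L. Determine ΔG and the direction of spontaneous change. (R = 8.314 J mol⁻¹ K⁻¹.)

(H₂O is a pure liquid — omitted from Qc.)
Qc = [NH₄⁺]·[OH⁻] / [NH₃] = (0.0022)·(0.0020) / (0.036) = 1.22×10⁻⁴
ΔG = RT ln(Qc/Kc) = (8.314 J mol⁻¹ K⁻¹)(288 K) × ln(1.22×10⁻⁴/1.7×10⁻⁵)
   = (2.394 kJ/mol)(1.971) = 4.72 kJ/mol
ΔG > 0, so the forward reaction is non-spontaneous (proceeds in reverse).

ΔG = 4.72 kJ/mol; the forward reaction is non-spontaneous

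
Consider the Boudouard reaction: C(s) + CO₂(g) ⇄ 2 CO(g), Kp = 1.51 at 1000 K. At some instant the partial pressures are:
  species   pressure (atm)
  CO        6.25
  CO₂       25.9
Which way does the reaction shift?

(C is a pure solid — omitted from Qp.)
Qp = P(CO)² / P(CO₂) = (6.25)² / (25.9) = 1.51
Qp = 1.51 = Kp, so the system is already at equilibrium.

no net change (already at equilibrium)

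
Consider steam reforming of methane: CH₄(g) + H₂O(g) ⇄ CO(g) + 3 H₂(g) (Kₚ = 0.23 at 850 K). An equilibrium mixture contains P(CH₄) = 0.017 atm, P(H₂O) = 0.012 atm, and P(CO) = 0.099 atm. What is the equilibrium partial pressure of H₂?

At equilibrium, Kₚ = P(CO)·P(H₂)³ / (P(CH₄)·P(H₂O)) = 0.23.
(0.099)·(P(H₂))³ / ((0.017)·(0.012)) = 0.23
P(H₂)³ = 4.74×10⁻⁴ ⇒ P(H₂) = 0.078 atm

P(H₂) = 0.078 atm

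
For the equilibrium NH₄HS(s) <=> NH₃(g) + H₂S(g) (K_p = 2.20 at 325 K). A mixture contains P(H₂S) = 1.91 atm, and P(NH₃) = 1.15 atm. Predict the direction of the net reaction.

(NH₄HS is a pure solid — omitted from Q_p.)
Q_p = P(NH₃)·P(H₂S) = (1.15)·(1.91) = 2.20
Q_p = 2.20 = K_p, so the system is already at equilibrium.

at equilibrium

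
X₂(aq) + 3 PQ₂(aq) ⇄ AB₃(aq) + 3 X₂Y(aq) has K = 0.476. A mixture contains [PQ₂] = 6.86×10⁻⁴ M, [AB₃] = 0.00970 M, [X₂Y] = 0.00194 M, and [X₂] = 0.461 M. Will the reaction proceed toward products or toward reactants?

at equilibrium

Q = [AB₃]·[X₂Y]³ / ([X₂]·[PQ₂]³) = (0.00970)·(0.00194)³ / ((0.461)·(6.86×10⁻⁴)³) = 0.476
Q = 0.476 = K, so the system is already at equilibrium.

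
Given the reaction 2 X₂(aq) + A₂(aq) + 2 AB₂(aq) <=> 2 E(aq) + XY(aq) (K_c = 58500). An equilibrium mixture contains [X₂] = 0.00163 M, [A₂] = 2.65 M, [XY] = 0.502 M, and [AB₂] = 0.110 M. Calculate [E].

At equilibrium, K_c = [E]²·[XY] / ([X₂]²·[A₂]·[AB₂]²) = 58500.
([E])²·(0.502) / ((0.00163)²·(2.65)·(0.110)²) = 58500
[E]² = 0.00993 ⇒ [E] = 0.0996 M

[E] = 0.0996 M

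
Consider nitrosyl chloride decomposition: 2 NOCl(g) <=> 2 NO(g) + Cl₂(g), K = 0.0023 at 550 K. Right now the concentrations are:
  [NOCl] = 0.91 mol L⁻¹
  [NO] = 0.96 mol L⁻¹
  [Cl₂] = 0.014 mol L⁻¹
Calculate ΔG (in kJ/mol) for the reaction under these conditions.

Q = [NO]²·[Cl₂] / [NOCl]² = (0.96)²·(0.014) / (0.91)² = 0.0156
ΔG = RT ln(Q/K) = (8.314 J mol⁻¹ K⁻¹)(550 K) × ln(0.0156/0.0023)
   = (4.573 kJ/mol)(1.914) = 8.75 kJ/mol
ΔG > 0, so the forward reaction is non-spontaneous (proceeds in reverse).

ΔG = 8.75 kJ/mol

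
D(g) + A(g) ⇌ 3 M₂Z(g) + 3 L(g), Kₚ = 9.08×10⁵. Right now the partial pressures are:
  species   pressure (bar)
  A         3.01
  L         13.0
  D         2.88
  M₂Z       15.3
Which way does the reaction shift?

no net change (already at equilibrium)

Qₚ = P(M₂Z)³·P(L)³ / (P(D)·P(A)) = (15.3)³·(13.0)³ / ((2.88)·(3.01)) = 9.08×10⁵
Qₚ = 9.08×10⁵ = Kₚ, so the system is already at equilibrium.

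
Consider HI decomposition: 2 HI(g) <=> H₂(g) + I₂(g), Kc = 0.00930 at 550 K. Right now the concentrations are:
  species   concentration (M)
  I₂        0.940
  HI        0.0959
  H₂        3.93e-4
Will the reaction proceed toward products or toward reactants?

Qc = [H₂]·[I₂] / [HI]² = (3.93e-4)·(0.940) / (0.0959)² = 0.0402
Qc = 0.0402 > Kc = 0.00930, so the reverse reaction proceeds.

toward reactants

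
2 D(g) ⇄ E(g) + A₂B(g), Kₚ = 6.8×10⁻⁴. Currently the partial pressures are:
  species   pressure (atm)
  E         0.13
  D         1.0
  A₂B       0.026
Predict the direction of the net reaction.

in the reverse direction

Qₚ = P(E)·P(A₂B) / P(D)² = (0.13)·(0.026) / (1.0)² = 0.0034
Qₚ = 0.0034 > Kₚ = 6.8×10⁻⁴, so the reverse reaction proceeds.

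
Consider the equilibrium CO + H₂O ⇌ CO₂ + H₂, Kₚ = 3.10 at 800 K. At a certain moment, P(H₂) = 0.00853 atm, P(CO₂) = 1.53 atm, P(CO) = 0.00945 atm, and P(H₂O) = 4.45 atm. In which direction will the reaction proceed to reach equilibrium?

forward (toward products)

Qₚ = P(CO₂)·P(H₂) / (P(CO)·P(H₂O)) = (1.53)·(0.00853) / ((0.00945)·(4.45)) = 0.310
Qₚ = 0.310 < Kₚ = 3.10, so the forward reaction proceeds.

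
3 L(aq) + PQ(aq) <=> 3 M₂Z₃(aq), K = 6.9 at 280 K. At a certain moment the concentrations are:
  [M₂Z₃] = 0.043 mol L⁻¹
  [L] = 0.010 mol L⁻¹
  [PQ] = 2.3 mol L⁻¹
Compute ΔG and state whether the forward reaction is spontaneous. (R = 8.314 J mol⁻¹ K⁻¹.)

Q = [M₂Z₃]³ / ([L]³·[PQ]) = (0.043)³ / ((0.010)³·(2.3)) = 34.6
ΔG = RT ln(Q/K) = (8.314 J mol⁻¹ K⁻¹)(280 K) × ln(34.6/6.9)
   = (2.328 kJ/mol)(1.612) = 3.75 kJ/mol
ΔG > 0, so the forward reaction is non-spontaneous (proceeds in reverse).

ΔG = 3.75 kJ/mol; the forward reaction is non-spontaneous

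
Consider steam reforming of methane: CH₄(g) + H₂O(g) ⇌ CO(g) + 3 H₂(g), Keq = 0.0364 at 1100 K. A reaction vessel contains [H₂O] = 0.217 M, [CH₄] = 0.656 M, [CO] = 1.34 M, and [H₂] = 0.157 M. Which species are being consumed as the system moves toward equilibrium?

none (at equilibrium)

Q = [CO]·[H₂]³ / ([CH₄]·[H₂O]) = (1.34)·(0.157)³ / ((0.656)·(0.217)) = 0.0364
Q = 0.0364 = Keq; the system is at equilibrium.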